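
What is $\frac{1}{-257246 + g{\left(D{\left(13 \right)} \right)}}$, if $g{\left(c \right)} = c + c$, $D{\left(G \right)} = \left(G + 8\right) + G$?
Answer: $- \frac{1}{257178} \approx -3.8884 \cdot 10^{-6}$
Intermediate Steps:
$D{\left(G \right)} = 8 + 2 G$ ($D{\left(G \right)} = \left(8 + G\right) + G = 8 + 2 G$)
$g{\left(c \right)} = 2 c$
$\frac{1}{-257246 + g{\left(D{\left(13 \right)} \right)}} = \frac{1}{-257246 + 2 \left(8 + 2 \cdot 13\right)} = \frac{1}{-257246 + 2 \left(8 + 26\right)} = \frac{1}{-257246 + 2 \cdot 34} = \frac{1}{-257246 + 68} = \frac{1}{-257178} = - \frac{1}{257178}$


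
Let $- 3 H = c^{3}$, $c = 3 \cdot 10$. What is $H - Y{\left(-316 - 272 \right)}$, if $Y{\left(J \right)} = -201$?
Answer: $-8799$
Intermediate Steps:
$c = 30$
$H = -9000$ ($H = - \frac{30^{3}}{3} = \left(- \frac{1}{3}\right) 27000 = -9000$)
$H - Y{\left(-316 - 272 \right)} = -9000 - -201 = -9000 + 201 = -8799$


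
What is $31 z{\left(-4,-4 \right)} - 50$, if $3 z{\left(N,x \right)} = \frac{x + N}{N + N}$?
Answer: $- \frac{119}{3} \approx -39.667$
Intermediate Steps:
$z{\left(N,x \right)} = \frac{N + x}{6 N}$ ($z{\left(N,x \right)} = \frac{\left(x + N\right) \frac{1}{N + N}}{3} = \frac{\left(N + x\right) \frac{1}{2 N}}{3} = \frac{\frac{1}{2} \frac{1}{N} \left(N + x\right)}{3} = \frac{N + x}{6 N}$)
$31 z{\left(-4,-4 \right)} - 50 = 31 \frac{-4 - 4}{6 \left(-4\right)} - 50 = 31 \cdot \frac{1}{6} \left(- \frac{1}{4}\right) \left(-8\right) - 50 = 31 \cdot \frac{1}{3} - 50 = \frac{31}{3} - 50 = - \frac{119}{3}$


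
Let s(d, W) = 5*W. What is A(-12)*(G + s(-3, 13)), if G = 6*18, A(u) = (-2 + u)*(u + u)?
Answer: 58128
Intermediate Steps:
A(u) = 2*u*(-2 + u) (A(u) = (-2 + u)*(2*u) = 2*u*(-2 + u))
G = 108
A(-12)*(G + s(-3, 13)) = (2*(-12)*(-2 - 12))*(108 + 5*13) = (2*(-12)*(-14))*(108 + 65) = 336*173 = 58128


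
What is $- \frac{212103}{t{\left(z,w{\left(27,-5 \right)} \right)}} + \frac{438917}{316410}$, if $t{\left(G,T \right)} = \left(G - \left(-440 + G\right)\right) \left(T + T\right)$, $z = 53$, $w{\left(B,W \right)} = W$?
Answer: $\frac{6904274503}{139220400} \approx 49.592$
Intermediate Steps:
$t{\left(G,T \right)} = 880 T$ ($t{\left(G,T \right)} = 440 \cdot 2 T = 880 T$)
$- \frac{212103}{t{\left(z,w{\left(27,-5 \right)} \right)}} + \frac{438917}{316410} = - \frac{212103}{880 \left(-5\right)} + \frac{438917}{316410} = - \frac{212103}{-4400} + 438917 \cdot \frac{1}{316410} = \left(-212103\right) \left(- \frac{1}{4400}\right) + \frac{438917}{316410} = \frac{212103}{4400} + \frac{438917}{316410} = \frac{6904274503}{139220400}$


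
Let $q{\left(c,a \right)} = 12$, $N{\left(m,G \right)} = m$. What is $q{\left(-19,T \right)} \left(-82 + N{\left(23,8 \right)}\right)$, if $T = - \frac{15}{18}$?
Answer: $-708$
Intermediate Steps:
$T = - \frac{5}{6}$ ($T = \left(-15\right) \frac{1}{18} = - \frac{5}{6} \approx -0.83333$)
$q{\left(-19,T \right)} \left(-82 + N{\left(23,8 \right)}\right) = 12 \left(-82 + 23\right) = 12 \left(-59\right) = -708$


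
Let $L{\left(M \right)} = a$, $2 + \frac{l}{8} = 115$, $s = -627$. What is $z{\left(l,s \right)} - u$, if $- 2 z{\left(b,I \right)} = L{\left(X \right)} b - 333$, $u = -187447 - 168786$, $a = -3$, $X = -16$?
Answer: $\frac{715511}{2} \approx 3.5776 \cdot 10^{5}$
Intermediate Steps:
$l = 904$ ($l = -16 + 8 \cdot 115 = -16 + 920 = 904$)
$L{\left(M \right)} = -3$
$u = -356233$
$z{\left(b,I \right)} = \frac{333}{2} + \frac{3 b}{2}$ ($z{\left(b,I \right)} = - \frac{- 3 b - 333}{2} = - \frac{-333 - 3 b}{2} = \frac{333}{2} + \frac{3 b}{2}$)
$z{\left(l,s \right)} - u = \left(\frac{333}{2} + \frac{3}{2} \cdot 904\right) - -356233 = \left(\frac{333}{2} + 1356\right) + 356233 = \frac{3045}{2} + 356233 = \frac{715511}{2}$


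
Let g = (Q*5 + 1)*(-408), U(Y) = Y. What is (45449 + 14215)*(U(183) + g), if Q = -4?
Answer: 473433840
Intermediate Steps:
g = 7752 (g = (-4*5 + 1)*(-408) = (-20 + 1)*(-408) = -19*(-408) = 7752)
(45449 + 14215)*(U(183) + g) = (45449 + 14215)*(183 + 7752) = 59664*7935 = 473433840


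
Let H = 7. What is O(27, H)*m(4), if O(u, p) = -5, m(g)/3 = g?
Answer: -60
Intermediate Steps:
m(g) = 3*g
O(27, H)*m(4) = -15*4 = -5*12 = -60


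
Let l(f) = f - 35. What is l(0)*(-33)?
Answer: 1155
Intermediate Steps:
l(f) = -35 + f
l(0)*(-33) = (-35 + 0)*(-33) = -35*(-33) = 1155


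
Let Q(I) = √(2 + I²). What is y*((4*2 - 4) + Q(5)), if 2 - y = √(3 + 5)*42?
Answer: 2*(1 - 42*√2)*(4 + 3*√3) ≈ -1074.1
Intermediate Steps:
y = 2 - 84*√2 (y = 2 - √(3 + 5)*42 = 2 - √8*42 = 2 - 2*√2*42 = 2 - 84*√2 ≈ -116.79)
y*((4*2 - 4) + Q(5)) = (2 - 84*√2)*((4*2 - 4) + √(2 + 5²)) = (2 - 84*√2)*((8 - 4) + √(2 + 25)) = (2 - 84*√2)*(4 + √27) = (2 - 84*√2)*(4 + 3*√3)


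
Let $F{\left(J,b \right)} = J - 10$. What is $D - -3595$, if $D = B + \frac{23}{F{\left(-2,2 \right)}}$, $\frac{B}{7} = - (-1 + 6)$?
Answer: $\frac{42697}{12} \approx 3558.1$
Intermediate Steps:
$F{\left(J,b \right)} = -10 + J$ ($F{\left(J,b \right)} = J - 10 = -10 + J$)
$B = -35$ ($B = 7 \left(- (-1 + 6)\right) = 7 \left(\left(-1\right) 5\right) = 7 \left(-5\right) = -35$)
$D = - \frac{443}{12}$ ($D = -35 + \frac{23}{-10 - 2} = -35 + \frac{23}{-12} = -35 + 23 \left(- \frac{1}{12}\right) = -35 - \frac{23}{12} = - \frac{443}{12} \approx -36.917$)
$D - -3595 = - \frac{443}{12} - -3595 = - \frac{443}{12} + 3595 = \frac{42697}{12}$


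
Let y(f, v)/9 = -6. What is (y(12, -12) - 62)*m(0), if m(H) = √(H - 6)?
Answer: -116*I*√6 ≈ -284.14*I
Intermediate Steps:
m(H) = √(-6 + H)
y(f, v) = -54 (y(f, v) = 9*(-6) = -54)
(y(12, -12) - 62)*m(0) = (-54 - 62)*√(-6 + 0) = -116*I*√6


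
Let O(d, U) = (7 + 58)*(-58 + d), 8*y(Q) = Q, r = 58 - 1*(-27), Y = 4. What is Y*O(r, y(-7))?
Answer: 7020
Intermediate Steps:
r = 85 (r = 58 + 27 = 85)
y(Q) = Q/8
O(d, U) = -3770 + 65*d (O(d, U) = 65*(-58 + d) = -3770 + 65*d)
Y*O(r, y(-7)) = 4*(-3770 + 65*85) = 4*(-3770 + 5525) = 4*1755 = 7020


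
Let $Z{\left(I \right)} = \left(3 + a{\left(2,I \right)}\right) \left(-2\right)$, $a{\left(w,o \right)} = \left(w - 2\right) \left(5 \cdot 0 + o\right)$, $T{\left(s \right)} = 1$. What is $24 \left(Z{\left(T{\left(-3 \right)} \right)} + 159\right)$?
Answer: $3672$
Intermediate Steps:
$a{\left(w,o \right)} = o \left(-2 + w\right)$ ($a{\left(w,o \right)} = \left(-2 + w\right) \left(0 + o\right) = \left(-2 + w\right) o = o \left(-2 + w\right)$)
$Z{\left(I \right)} = -6$ ($Z{\left(I \right)} = \left(3 + I \left(-2 + 2\right)\right) \left(-2\right) = \left(3 + I 0\right) \left(-2\right) = \left(3 + 0\right) \left(-2\right) = 3 \left(-2\right) = -6$)
$24 \left(Z{\left(T{\left(-3 \right)} \right)} + 159\right) = 24 \left(-6 + 159\right) = 24 \cdot 153 = 3672$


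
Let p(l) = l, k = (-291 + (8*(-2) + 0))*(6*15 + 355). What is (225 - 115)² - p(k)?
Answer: 148715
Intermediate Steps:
k = -136615 (k = (-291 + (-16 + 0))*(90 + 355) = (-291 - 16)*445 = -307*445 = -136615)
(225 - 115)² - p(k) = (225 - 115)² - 1*(-136615) = 110² + 136615 = 12100 + 136615 = 148715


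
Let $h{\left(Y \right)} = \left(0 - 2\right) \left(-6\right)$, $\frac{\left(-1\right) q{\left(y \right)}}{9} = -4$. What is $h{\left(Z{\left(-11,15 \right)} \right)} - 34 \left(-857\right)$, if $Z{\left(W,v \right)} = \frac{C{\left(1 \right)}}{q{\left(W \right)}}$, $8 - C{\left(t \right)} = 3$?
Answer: $29150$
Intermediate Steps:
$q{\left(y \right)} = 36$ ($q{\left(y \right)} = \left(-9\right) \left(-4\right) = 36$)
$C{\left(t \right)} = 5$ ($C{\left(t \right)} = 8 - 3 = 5$)
$Z{\left(W,v \right)} = \frac{5}{36}$
$h{\left(Y \right)} = 12$ ($h{\left(Y \right)} = \left(-2\right) \left(-6\right) = 12$)
$h{\left(Z{\left(-11,15 \right)} \right)} - 34 \left(-857\right) = 12 - 34 \left(-857\right) = 12 - -29138 = 12 + 29138 = 29150$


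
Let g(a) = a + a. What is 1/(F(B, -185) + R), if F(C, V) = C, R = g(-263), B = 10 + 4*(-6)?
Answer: -1/540 ≈ -0.0018519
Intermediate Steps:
B = -14 (B = 10 - 24 = -14)
g(a) = 2*a
R = -526 (R = 2*(-263) = -526)
1/(F(B, -185) + R) = 1/(-14 - 526) = 1/(-540) = -1/540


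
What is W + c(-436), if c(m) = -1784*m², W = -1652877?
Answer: -340784141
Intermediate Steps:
W + c(-436) = -1652877 - 1784*(-436)² = -1652877 - 1784*190096 = -1652877 - 339131264 = -340784141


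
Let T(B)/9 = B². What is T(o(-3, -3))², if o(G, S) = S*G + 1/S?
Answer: 456976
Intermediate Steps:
o(G, S) = 1/S + G*S (o(G, S) = G*S + 1/S = 1/S + G*S)
T(B) = 9*B²
T(o(-3, -3))² = (9*(1/(-3) - 3*(-3))²)² = (9*(-⅓ + 9)²)² = (9*(26/3)²)² = (9*(676/9))² = 676² = 456976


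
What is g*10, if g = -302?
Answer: -3020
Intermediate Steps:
g*10 = -302*10 = -3020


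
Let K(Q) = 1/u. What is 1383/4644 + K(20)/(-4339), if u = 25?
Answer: 50005427/167919300 ≈ 0.29779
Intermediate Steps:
K(Q) = 1/25
1383/4644 + K(20)/(-4339) = 1383/4644 + (1/25)/(-4339) = 1383*(1/4644) + (1/25)*(-1/4339) = 461/1548 - 1/108475 = 50005427/167919300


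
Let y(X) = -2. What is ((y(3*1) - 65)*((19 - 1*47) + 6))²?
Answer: 2172676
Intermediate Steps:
((y(3*1) - 65)*((19 - 1*47) + 6))² = ((-2 - 65)*((19 - 1*47) + 6))² = (-67*((19 - 47) + 6))² = (-67*(-28 + 6))² = (-67*(-22))² = 1474² = 2172676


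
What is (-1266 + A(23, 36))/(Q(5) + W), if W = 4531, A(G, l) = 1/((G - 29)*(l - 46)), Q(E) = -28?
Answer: -75959/270180 ≈ -0.28114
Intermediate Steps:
A(G, l) = 1/((-46 + l)*(-29 + G)) (A(G, l) = 1/((-29 + G)*(-46 + l)) = 1/((-46 + l)*(-29 + G)))
(-1266 + A(23, 36))/(Q(5) + W) = (-1266 + 1/(1334 - 46*23 - 29*36 + 23*36))/(-28 + 4531) = (-1266 + 1/(1334 - 1058 - 1044 + 828))/4503 = (-1266 + 1/60)*(1/4503) = -75959/60*1/4503 = -75959/270180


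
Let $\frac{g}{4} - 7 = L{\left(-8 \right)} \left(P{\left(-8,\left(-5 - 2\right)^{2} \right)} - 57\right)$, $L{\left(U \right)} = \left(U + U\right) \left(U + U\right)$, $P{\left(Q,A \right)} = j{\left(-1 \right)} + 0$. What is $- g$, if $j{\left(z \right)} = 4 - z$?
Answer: $53220$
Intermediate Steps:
$P{\left(Q,A \right)} = 5$ ($P{\left(Q,A \right)} = \left(4 - -1\right) + 0 = \left(4 + 1\right) + 0 = 5 + 0 = 5$)
$L{\left(U \right)} = 4 U^{2}$ ($L{\left(U \right)} = 2 U 2 U = 4 U^{2}$)
$g = -53220$ ($g = 28 + 4 \cdot 4 \left(-8\right)^{2} \left(5 - 57\right) = 28 + 4 \cdot 4 \cdot 64 \left(-52\right) = 28 + 4 \cdot 256 \left(-52\right) = 28 + 4 \left(-13312\right) = 28 - 53248 = -53220$)
$- g = \left(-1\right) \left(-53220\right) = 53220$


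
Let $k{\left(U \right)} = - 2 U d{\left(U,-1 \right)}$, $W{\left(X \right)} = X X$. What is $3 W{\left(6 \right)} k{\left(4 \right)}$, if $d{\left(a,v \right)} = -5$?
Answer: $4320$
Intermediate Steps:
$W{\left(X \right)} = X^{2}$
$k{\left(U \right)} = 10 U$ ($k{\left(U \right)} = - 2 U \left(-5\right) = 10 U$)
$3 W{\left(6 \right)} k{\left(4 \right)} = 3 \cdot 6^{2} \cdot 10 \cdot 4 = 3 \cdot 36 \cdot 40 = 108 \cdot 40 = 4320$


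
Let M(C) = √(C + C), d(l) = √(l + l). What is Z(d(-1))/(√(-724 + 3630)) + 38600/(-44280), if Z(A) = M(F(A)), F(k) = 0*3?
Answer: -965/1107 ≈ -0.87173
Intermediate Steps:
F(k) = 0
d(l) = √2*√l (d(l) = √(2*l) = √2*√l)
M(C) = √2*√C (M(C) = √(2*C) = √2*√C)
Z(A) = 0 (Z(A) = √2*√0 = √2*0 = 0)
Z(d(-1))/(√(-724 + 3630)) + 38600/(-44280) = 0/(√(-724 + 3630)) + 38600/(-44280) = 0/(√2906) + 38600*(-1/44280) = 0*(√2906/2906) - 965/1107 = 0 - 965/1107 = -965/1107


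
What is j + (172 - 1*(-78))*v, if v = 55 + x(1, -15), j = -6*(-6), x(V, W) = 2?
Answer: 14286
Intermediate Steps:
j = 36
v = 57 (v = 55 + 2 = 57)
j + (172 - 1*(-78))*v = 36 + (172 - 1*(-78))*57 = 36 + (172 + 78)*57 = 36 + 250*57 = 36 + 14250 = 14286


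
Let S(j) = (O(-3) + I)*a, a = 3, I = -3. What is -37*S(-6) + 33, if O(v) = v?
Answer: 699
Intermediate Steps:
S(j) = -18 (S(j) = (-3 - 3)*3 = -6*3 = -18)
-37*S(-6) + 33 = -37*(-18) + 33 = 666 + 33 = 699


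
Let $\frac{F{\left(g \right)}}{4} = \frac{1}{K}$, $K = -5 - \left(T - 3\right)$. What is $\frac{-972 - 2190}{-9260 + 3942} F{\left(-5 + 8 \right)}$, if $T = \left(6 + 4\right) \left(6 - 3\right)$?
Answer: $- \frac{1581}{21272} \approx -0.074323$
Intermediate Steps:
$T = 30$ ($T = 10 \cdot 3 = 30$)
$K = -32$ ($K = -5 - \left(30 - 3\right) = -5 - 27 = -32$)
$F{\left(g \right)} = - \frac{1}{8}$ ($F{\left(g \right)} = \frac{4}{-32} = 4 \left(- \frac{1}{32}\right) = - \frac{1}{8}$)
$\frac{-972 - 2190}{-9260 + 3942} F{\left(-5 + 8 \right)} = \frac{-972 - 2190}{-9260 + 3942} \left(- \frac{1}{8}\right) = - \frac{3162}{-5318} \left(- \frac{1}{8}\right) = \left(-3162\right) \left(- \frac{1}{5318}\right) \left(- \frac{1}{8}\right) = \frac{1581}{2659} \left(- \frac{1}{8}\right) = - \frac{1581}{21272}$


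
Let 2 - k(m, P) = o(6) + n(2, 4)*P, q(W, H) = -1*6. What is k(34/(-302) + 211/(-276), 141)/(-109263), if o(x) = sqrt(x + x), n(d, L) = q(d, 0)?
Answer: -848/109263 + 2*sqrt(3)/109263 ≈ -0.0077294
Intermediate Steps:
q(W, H) = -6
n(d, L) = -6
o(x) = sqrt(2)*sqrt(x) (o(x) = sqrt(2*x) = sqrt(2)*sqrt(x))
k(m, P) = 2 - 2*sqrt(3) + 6*P (k(m, P) = 2 - (sqrt(2)*sqrt(6) - 6*P) = 2 - (2*sqrt(3) - 6*P) = 2 - (-6*P + 2*sqrt(3)) = 2 + (-2*sqrt(3) + 6*P) = 2 - 2*sqrt(3) + 6*P)
k(34/(-302) + 211/(-276), 141)/(-109263) = (2 - 2*sqrt(3) + 6*141)/(-109263) = (2 - 2*sqrt(3) + 846)*(-1/109263) = (848 - 2*sqrt(3))*(-1/109263) = -848/109263 + 2*sqrt(3)/109263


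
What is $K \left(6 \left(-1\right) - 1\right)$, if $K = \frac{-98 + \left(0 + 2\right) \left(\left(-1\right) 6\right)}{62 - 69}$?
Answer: $-110$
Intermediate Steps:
$K = \frac{110}{7}$ ($K = \frac{-98 + 2 \left(-6\right)}{-7} = \left(-98 - 12\right) \left(- \frac{1}{7}\right) = \left(-110\right) \left(- \frac{1}{7}\right) = \frac{110}{7} \approx 15.714$)
$K \left(6 \left(-1\right) - 1\right) = \frac{110 \left(6 \left(-1\right) - 1\right)}{7} = \frac{110 \left(-6 - 1\right)}{7} = \frac{110}{7} \left(-7\right) = -110$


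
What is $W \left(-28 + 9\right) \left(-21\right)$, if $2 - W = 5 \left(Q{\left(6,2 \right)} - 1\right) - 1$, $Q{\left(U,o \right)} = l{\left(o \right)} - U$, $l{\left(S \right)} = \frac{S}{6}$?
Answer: $14497$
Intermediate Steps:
$l{\left(S \right)} = \frac{S}{6}$ ($l{\left(S \right)} = S \frac{1}{6} = \frac{S}{6}$)
$Q{\left(U,o \right)} = - U + \frac{o}{6}$ ($Q{\left(U,o \right)} = \frac{o}{6} - U = - U + \frac{o}{6}$)
$W = \frac{109}{3}$ ($W = 2 - \left(5 \left(\left(\left(-1\right) 6 + \frac{1}{6} \cdot 2\right) - 1\right) - 1\right) = 2 - \left(5 \left(\left(-6 + \frac{1}{3}\right) - 1\right) - 1\right) = 2 - \left(5 \left(- \frac{17}{3} - 1\right) - 1\right) = 2 - \left(5 \left(- \frac{20}{3}\right) - 1\right) = 2 - \left(- \frac{100}{3} - 1\right) = 2 - - \frac{103}{3} = 2 + \frac{103}{3} = \frac{109}{3} \approx 36.333$)
$W \left(-28 + 9\right) \left(-21\right) = \frac{109 \left(-28 + 9\right)}{3} \left(-21\right) = \frac{109}{3} \left(-19\right) \left(-21\right) = \left(- \frac{2071}{3}\right) \left(-21\right) = 14497$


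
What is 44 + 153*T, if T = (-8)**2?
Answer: 9836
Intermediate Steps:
T = 64
44 + 153*T = 44 + 153*64 = 44 + 9792 = 9836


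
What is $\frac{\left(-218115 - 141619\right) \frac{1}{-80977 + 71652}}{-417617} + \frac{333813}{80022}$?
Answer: $\frac{433310670210559}{103875985375850} \approx 4.1714$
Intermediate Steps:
$\frac{\left(-218115 - 141619\right) \frac{1}{-80977 + 71652}}{-417617} + \frac{333813}{80022} = - \frac{359734}{-9325} \left(- \frac{1}{417617}\right) + 333813 \cdot \frac{1}{80022} = \left(-359734\right) \left(- \frac{1}{9325}\right) \left(- \frac{1}{417617}\right) + \frac{111271}{26674} = \frac{359734}{9325} \left(- \frac{1}{417617}\right) + \frac{111271}{26674} = - \frac{359734}{3894278525} + \frac{111271}{26674} = \frac{433310670210559}{103875985375850}$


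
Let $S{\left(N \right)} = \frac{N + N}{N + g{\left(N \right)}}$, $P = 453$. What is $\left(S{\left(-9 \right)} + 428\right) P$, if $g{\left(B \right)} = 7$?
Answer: $197961$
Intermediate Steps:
$S{\left(N \right)} = \frac{2 N}{7 + N}$ ($S{\left(N \right)} = \frac{N + N}{N + 7} = \frac{2 N}{7 + N}$)
$\left(S{\left(-9 \right)} + 428\right) P = \left(2 \left(-9\right) \frac{1}{7 - 9} + 428\right) 453 = \left(2 \left(-9\right) \frac{1}{-2} + 428\right) 453 = \left(2 \left(-9\right) \left(- \frac{1}{2}\right) + 428\right) 453 = \left(9 + 428\right) 453 = 437 \cdot 453 = 197961$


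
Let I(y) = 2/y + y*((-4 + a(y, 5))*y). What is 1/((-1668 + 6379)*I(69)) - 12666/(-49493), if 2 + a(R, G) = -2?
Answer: 156815687779803/612764803750610 ≈ 0.25592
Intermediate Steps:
a(R, G) = -4 (a(R, G) = -2 - 2 = -4)
I(y) = -8*y² + 2/y (I(y) = 2/y + y*((-4 - 4)*y) = 2/y + y*(-8*y) = 2/y - 8*y² = -8*y² + 2/y)
1/((-1668 + 6379)*I(69)) - 12666/(-49493) = 1/((-1668 + 6379)*((2*(1 - 4*69³)/69))) - 12666/(-49493) = 1/(4711*((2*(1/69)*(1 - 4*328509)))) - 12666*(-1/49493) = 1/(4711*((2*(1/69)*(1 - 1314036)))) + 12666/49493 = 1/(4711*((2*(1/69)*(-1314035)))) + 12666/49493 = 1/(4711*(-2628070/69)) + 12666/49493 = (1/4711)*(-69/2628070) + 12666/49493 = -69/12380837770 + 12666/49493 = 156815687779803/612764803750610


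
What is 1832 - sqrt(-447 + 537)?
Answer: 1832 - 3*sqrt(10) ≈ 1822.5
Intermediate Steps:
1832 - sqrt(-447 + 537) = 1832 - sqrt(90) = 1832 - 3*sqrt(10)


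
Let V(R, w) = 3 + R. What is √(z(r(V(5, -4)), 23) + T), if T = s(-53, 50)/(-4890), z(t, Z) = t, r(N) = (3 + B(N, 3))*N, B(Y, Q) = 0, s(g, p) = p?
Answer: √5736459/489 ≈ 4.8979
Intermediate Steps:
r(N) = 3*N (r(N) = (3 + 0)*N = 3*N)
T = -5/489 (T = 50/(-4890) = 50*(-1/4890) = -5/489 ≈ -0.010225)
√(z(r(V(5, -4)), 23) + T) = √(3*(3 + 5) - 5/489) = √(3*8 - 5/489) = √(24 - 5/489) = √(11731/489) = √5736459/489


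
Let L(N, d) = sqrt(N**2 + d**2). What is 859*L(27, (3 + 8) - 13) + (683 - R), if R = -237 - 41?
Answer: 961 + 859*sqrt(733) ≈ 24218.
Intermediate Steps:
R = -278
859*L(27, (3 + 8) - 13) + (683 - R) = 859*sqrt(27**2 + ((3 + 8) - 13)**2) + (683 - 1*(-278)) = 859*sqrt(729 + (11 - 13)**2) + (683 + 278) = 859*sqrt(729 + (-2)**2) + 961 = 859*sqrt(729 + 4) + 961 = 859*sqrt(733) + 961 = 961 + 859*sqrt(733)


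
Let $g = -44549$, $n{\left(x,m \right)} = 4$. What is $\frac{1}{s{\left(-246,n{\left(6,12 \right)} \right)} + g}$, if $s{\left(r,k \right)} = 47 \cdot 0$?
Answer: $- \frac{1}{44549} \approx -2.2447 \cdot 10^{-5}$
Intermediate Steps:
$s{\left(r,k \right)} = 0$
$\frac{1}{s{\left(-246,n{\left(6,12 \right)} \right)} + g} = \frac{1}{0 - 44549} = \frac{1}{-44549} = - \frac{1}{44549}$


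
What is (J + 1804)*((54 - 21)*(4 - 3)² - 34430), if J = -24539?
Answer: 782015795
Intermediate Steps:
(J + 1804)*((54 - 21)*(4 - 3)² - 34430) = (-24539 + 1804)*((54 - 21)*(4 - 3)² - 34430) = -22735*(33*1² - 34430) = -22735*(33*1 - 34430) = -22735*(33 - 34430) = -22735*(-34397) = 782015795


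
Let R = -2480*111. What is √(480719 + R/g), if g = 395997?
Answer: √8375908834436479/131999 ≈ 693.34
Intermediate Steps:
R = -275280
√(480719 + R/g) = √(480719 - 275280/395997) = √(480719 - 275280*1/395997) = √(480719 - 91760/131999) = √(63454335521/131999) = √8375908834436479/131999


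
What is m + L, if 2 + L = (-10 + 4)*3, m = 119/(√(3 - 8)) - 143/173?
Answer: -3603/173 - 119*I*√5/5 ≈ -20.827 - 53.218*I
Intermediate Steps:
m = -143/173 - 119*I*√5/5 (m = 119/(√(-5)) - 143*1/173 = 119/((I*√5)) - 143/173 = 119*(-I*√5/5) - 143/173 = -119*I*√5/5 - 143/173 = -143/173 - 119*I*√5/5 ≈ -0.82659 - 53.218*I)
L = -20 (L = -2 + (-10 + 4)*3 = -2 - 6*3 = -2 - 18 = -20)
m + L = (-143/173 - 119*I*√5/5) - 20 = -3603/173 - 119*I*√5/5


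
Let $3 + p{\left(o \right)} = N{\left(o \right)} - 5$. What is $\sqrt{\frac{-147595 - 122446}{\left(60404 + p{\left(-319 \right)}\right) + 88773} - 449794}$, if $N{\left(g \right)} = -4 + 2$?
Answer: $\frac{i \sqrt{10008313867714713}}{149167} \approx 670.67 i$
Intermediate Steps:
$N{\left(g \right)} = -2$
$p{\left(o \right)} = -10$ ($p{\left(o \right)} = -3 - 7 = -10$)
$\sqrt{\frac{-147595 - 122446}{\left(60404 + p{\left(-319 \right)}\right) + 88773} - 449794} = \sqrt{\frac{-147595 - 122446}{\left(60404 - 10\right) + 88773} - 449794} = \sqrt{- \frac{270041}{60394 + 88773} - 449794} = \sqrt{- \frac{270041}{149167} - 449794} = \sqrt{- \frac{67094691639}{149167}} = \frac{i \sqrt{10008313867714713}}{149167}$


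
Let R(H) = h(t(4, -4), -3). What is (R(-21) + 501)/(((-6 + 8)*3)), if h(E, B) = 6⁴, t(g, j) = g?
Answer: 599/2 ≈ 299.50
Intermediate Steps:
h(E, B) = 1296
R(H) = 1296
(R(-21) + 501)/(((-6 + 8)*3)) = (1296 + 501)/(((-6 + 8)*3)) = 1797/((2*3)) = 1797/6 = 1797*(⅙) = 599/2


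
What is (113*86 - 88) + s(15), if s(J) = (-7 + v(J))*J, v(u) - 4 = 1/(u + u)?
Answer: 19171/2 ≈ 9585.5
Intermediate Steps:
v(u) = 4 + 1/(2*u) (v(u) = 4 + 1/(u + u) = 4 + 1/(2*u))
s(J) = J*(-3 + 1/(2*J)) (s(J) = (-7 + (4 + 1/(2*J)))*J = (-3 + 1/(2*J))*J = J*(-3 + 1/(2*J)))
(113*86 - 88) + s(15) = (113*86 - 88) + (1/2 - 3*15) = (9718 - 88) + (1/2 - 45) = 9630 - 89/2 = 19171/2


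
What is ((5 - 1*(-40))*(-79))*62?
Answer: -220410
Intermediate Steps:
((5 - 1*(-40))*(-79))*62 = ((5 + 40)*(-79))*62 = (45*(-79))*62 = -3555*62 = -220410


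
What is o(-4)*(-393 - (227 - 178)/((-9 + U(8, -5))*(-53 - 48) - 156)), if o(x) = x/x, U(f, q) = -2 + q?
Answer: -573829/1460 ≈ -393.03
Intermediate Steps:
o(x) = 1
o(-4)*(-393 - (227 - 178)/((-9 + U(8, -5))*(-53 - 48) - 156)) = 1*(-393 - (227 - 178)/((-9 + (-2 - 5))*(-53 - 48) - 156)) = 1*(-393 - 49/((-9 - 7)*(-101) - 156)) = 1*(-393 - 49/(-16*(-101) - 156)) = 1*(-393 - 49/(1616 - 156)) = 1*(-393 - 49/1460) = 1*(-573829/1460) = -573829/1460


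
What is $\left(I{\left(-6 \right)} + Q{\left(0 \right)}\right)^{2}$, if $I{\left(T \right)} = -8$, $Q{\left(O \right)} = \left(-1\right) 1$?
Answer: $81$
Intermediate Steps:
$Q{\left(O \right)} = -1$
$\left(I{\left(-6 \right)} + Q{\left(0 \right)}\right)^{2} = \left(-8 - 1\right)^{2} = \left(-9\right)^{2} = 81$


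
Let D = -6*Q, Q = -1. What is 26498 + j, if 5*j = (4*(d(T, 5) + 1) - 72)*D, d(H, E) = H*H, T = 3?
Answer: 132298/5 ≈ 26460.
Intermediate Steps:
d(H, E) = H**2
D = 6 (D = -6*(-1) = 6)
j = -192/5 (j = ((4*(3**2 + 1) - 72)*6)/5 = ((4*(9 + 1) - 72)*6)/5 = ((4*10 - 72)*6)/5 = ((40 - 72)*6)/5 = (-32*6)/5 = (1/5)*(-192) = -192/5 ≈ -38.400)
26498 + j = 26498 - 192/5 = 132298/5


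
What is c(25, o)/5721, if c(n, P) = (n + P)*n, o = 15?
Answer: 1000/5721 ≈ 0.17479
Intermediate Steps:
c(n, P) = n*(P + n) (c(n, P) = (P + n)*n = n*(P + n))
c(25, o)/5721 = (25*(15 + 25))/5721 = (25*40)*(1/5721) = 1000*(1/5721) = 1000/5721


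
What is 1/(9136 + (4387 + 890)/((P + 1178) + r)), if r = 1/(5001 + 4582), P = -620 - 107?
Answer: 4321934/39535758515 ≈ 0.00010932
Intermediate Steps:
P = -727
r = 1/9583 ≈ 0.00010435
1/(9136 + (4387 + 890)/((P + 1178) + r)) = 1/(9136 + (4387 + 890)/((-727 + 1178) + 1/9583)) = 1/(9136 + 5277/(451 + 1/9583)) = 1/(9136 + 5277/(4321934/9583)) = 1/(9136 + 5277*(9583/4321934)) = 1/(9136 + 50569491/4321934) = 1/(39535758515/4321934) = 4321934/39535758515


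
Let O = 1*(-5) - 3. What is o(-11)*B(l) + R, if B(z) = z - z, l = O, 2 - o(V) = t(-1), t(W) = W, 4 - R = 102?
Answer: -98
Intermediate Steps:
R = -98 (R = 4 - 1*102 = 4 - 102 = -98)
o(V) = 3 (o(V) = 2 - 1*(-1) = 2 + 1 = 3)
O = -8 (O = -5 - 3 = -8)
l = -8
B(z) = 0
o(-11)*B(l) + R = 3*0 - 98 = 0 - 98 = -98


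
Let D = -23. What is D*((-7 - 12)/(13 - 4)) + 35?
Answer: 752/9 ≈ 83.556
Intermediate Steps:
D*((-7 - 12)/(13 - 4)) + 35 = -23*(-7 - 12)/(13 - 4) + 35 = -(-437)/9 + 35 = -23*(-19/9) + 35 = 437/9 + 35 = 752/9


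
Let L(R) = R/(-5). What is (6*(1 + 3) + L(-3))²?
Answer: 15129/25 ≈ 605.16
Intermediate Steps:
L(R) = -R/5 (L(R) = R*(-⅕) = -R/5)
(6*(1 + 3) + L(-3))² = (6*(1 + 3) - ⅕*(-3))² = (6*4 + ⅗)² = (24 + ⅗)² = (123/5)² = 15129/25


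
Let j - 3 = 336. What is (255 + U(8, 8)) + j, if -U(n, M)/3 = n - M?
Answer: 594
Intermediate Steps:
j = 339 (j = 3 + 336 = 339)
U(n, M) = -3*n + 3*M (U(n, M) = -3*(n - M) = -3*n + 3*M)
(255 + U(8, 8)) + j = (255 + (-3*8 + 3*8)) + 339 = (255 + (-24 + 24)) + 339 = (255 + 0) + 339 = 255 + 339 = 594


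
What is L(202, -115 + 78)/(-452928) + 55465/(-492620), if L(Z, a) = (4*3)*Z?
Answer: -54824505/464836232 ≈ -0.11794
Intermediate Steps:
L(Z, a) = 12*Z
L(202, -115 + 78)/(-452928) + 55465/(-492620) = (12*202)/(-452928) + 55465/(-492620) = 2424*(-1/452928) + 55465*(-1/492620) = -101/18872 - 11093/98524 = -54824505/464836232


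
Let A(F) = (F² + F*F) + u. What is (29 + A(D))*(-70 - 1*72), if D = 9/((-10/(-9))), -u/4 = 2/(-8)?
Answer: -572331/25 ≈ -22893.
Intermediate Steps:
u = 1 (u = -8/(-8) = -8*(-1)/8 = -4*(-¼) = 1)
D = 81/10 (D = 9/((-10*(-⅑))) = 9/(10/9) = 9*(9/10) = 81/10 ≈ 8.1000)
A(F) = 1 + 2*F² (A(F) = (F² + F*F) + 1 = (F² + F²) + 1 = 2*F² + 1 = 1 + 2*F²)
(29 + A(D))*(-70 - 1*72) = (29 + (1 + 2*(81/10)²))*(-70 - 1*72) = (29 + (1 + 2*(6561/100)))*(-70 - 72) = (29 + (1 + 6561/50))*(-142) = (29 + 6611/50)*(-142) = (8061/50)*(-142) = -572331/25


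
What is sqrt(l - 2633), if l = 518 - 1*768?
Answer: 31*I*sqrt(3) ≈ 53.694*I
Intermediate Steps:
l = -250 (l = 518 - 768 = -250)
sqrt(l - 2633) = sqrt(-250 - 2633) = sqrt(-2883) = 31*I*sqrt(3)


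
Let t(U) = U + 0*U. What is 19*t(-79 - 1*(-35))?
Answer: -836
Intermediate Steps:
t(U) = U (t(U) = U + 0 = U)
19*t(-79 - 1*(-35)) = 19*(-79 - 1*(-35)) = 19*(-79 + 35) = 19*(-44) = -836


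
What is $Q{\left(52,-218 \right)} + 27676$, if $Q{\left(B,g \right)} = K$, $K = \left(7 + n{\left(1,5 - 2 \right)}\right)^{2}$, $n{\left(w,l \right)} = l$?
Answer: $27776$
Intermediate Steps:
$K = 100$ ($K = \left(7 + \left(5 - 2\right)\right)^{2} = \left(7 + 3\right)^{2} = 10^{2} = 100$)
$Q{\left(B,g \right)} = 100$
$Q{\left(52,-218 \right)} + 27676 = 100 + 27676 = 27776$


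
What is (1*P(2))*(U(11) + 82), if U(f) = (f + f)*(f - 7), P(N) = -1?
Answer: -170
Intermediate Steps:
U(f) = 2*f*(-7 + f) (U(f) = (2*f)*(-7 + f) = 2*f*(-7 + f))
(1*P(2))*(U(11) + 82) = (1*(-1))*(2*11*(-7 + 11) + 82) = -(2*11*4 + 82) = -(88 + 82) = -1*170 = -170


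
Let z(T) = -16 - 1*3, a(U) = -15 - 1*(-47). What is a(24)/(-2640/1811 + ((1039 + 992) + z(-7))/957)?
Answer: 13865016/279313 ≈ 49.640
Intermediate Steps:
a(U) = 32 (a(U) = -15 + 47 = 32)
z(T) = -19 (z(T) = -16 - 3 = -19)
a(24)/(-2640/1811 + ((1039 + 992) + z(-7))/957) = 32/(-2640/1811 + ((1039 + 992) - 19)/957) = 32/(-2640*1/1811 + (2031 - 19)*(1/957)) = 32/(-2640/1811 + 2012*(1/957)) = 32/(-2640/1811 + 2012/957) = 32/(1117252/1733127) = 32*(1733127/1117252) = 13865016/279313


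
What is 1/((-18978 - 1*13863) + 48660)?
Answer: 1/15819 ≈ 6.3215e-5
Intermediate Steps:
1/((-18978 - 1*13863) + 48660) = 1/((-18978 - 13863) + 48660) = 1/(-32841 + 48660) = 1/15819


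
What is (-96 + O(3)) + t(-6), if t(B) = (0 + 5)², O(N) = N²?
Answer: -62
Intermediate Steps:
t(B) = 25 (t(B) = 5² = 25)
(-96 + O(3)) + t(-6) = (-96 + 3²) + 25 = (-96 + 9) + 25 = -87 + 25 = -62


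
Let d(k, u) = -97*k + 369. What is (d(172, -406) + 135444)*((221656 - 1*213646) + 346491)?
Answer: 42231349629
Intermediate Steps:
d(k, u) = 369 - 97*k
(d(172, -406) + 135444)*((221656 - 1*213646) + 346491) = ((369 - 97*172) + 135444)*((221656 - 1*213646) + 346491) = ((369 - 16684) + 135444)*((221656 - 213646) + 346491) = (-16315 + 135444)*(8010 + 346491) = 119129*354501 = 42231349629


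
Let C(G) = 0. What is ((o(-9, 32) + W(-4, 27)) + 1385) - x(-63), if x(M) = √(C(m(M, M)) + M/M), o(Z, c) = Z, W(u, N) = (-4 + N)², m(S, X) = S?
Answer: 1904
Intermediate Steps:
x(M) = 1 (x(M) = √(0 + M/M) = √(0 + 1) = √1 = 1)
((o(-9, 32) + W(-4, 27)) + 1385) - x(-63) = ((-9 + (-4 + 27)²) + 1385) - 1*1 = ((-9 + 23²) + 1385) - 1 = ((-9 + 529) + 1385) - 1 = (520 + 1385) - 1 = 1905 - 1 = 1904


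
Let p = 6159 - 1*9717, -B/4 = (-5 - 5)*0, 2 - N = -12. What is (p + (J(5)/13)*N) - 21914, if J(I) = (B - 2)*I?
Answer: -331276/13 ≈ -25483.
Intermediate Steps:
N = 14 (N = 2 - 1*(-12) = 2 + 12 = 14)
B = 0 (B = -4*(-5 - 5)*0 = -(-40)*0 = -4*0 = 0)
p = -3558 (p = 6159 - 9717 = -3558)
J(I) = -2*I (J(I) = (0 - 2)*I = -2*I)
(p + (J(5)/13)*N) - 21914 = (-3558 + ((-2*5)/13)*14) - 21914 = (-3558 + ((1/13)*(-10))*14) - 21914 = (-3558 - 10/13*14) - 21914 = (-3558 - 140/13) - 21914 = -46394/13 - 21914 = -331276/13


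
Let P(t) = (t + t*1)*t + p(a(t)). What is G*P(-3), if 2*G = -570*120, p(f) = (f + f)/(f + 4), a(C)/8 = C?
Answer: -697680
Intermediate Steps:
a(C) = 8*C
p(f) = 2*f/(4 + f) (p(f) = (2*f)/(4 + f) = 2*f/(4 + f))
G = -34200 (G = (-570*120)/2 = (1/2)*(-68400) = -34200)
P(t) = 2*t**2 + 16*t/(4 + 8*t) (P(t) = (t + t*1)*t + 2*(8*t)/(4 + 8*t) = (t + t)*t + 16*t/(4 + 8*t) = (2*t)*t + 16*t/(4 + 8*t) = 2*t**2 + 16*t/(4 + 8*t))
G*P(-3) = -68400*(-3)*(2 - 3*(1 + 2*(-3)))/(1 + 2*(-3)) = -68400*(-3)*(2 - 3*(1 - 6))/(1 - 6) = -68400*(-3)*(2 - 3*(-5))/(-5) = -68400*(-3)*(-1)*(2 + 15)/5 = -68400*(-3)*(-1)*17/5 = -34200*102/5 = -697680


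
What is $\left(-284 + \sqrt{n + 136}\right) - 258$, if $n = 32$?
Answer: $-542 + 2 \sqrt{42} \approx -529.04$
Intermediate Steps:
$\left(-284 + \sqrt{n + 136}\right) - 258 = \left(-284 + \sqrt{32 + 136}\right) - 258 = \left(-284 + \sqrt{168}\right) - 258 = \left(-284 + 2 \sqrt{42}\right) - 258 = -542 + 2 \sqrt{42}$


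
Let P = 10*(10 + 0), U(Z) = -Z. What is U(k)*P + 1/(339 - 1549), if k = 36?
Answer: -4356001/1210 ≈ -3600.0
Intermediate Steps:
P = 100 (P = 10*10 = 100)
U(k)*P + 1/(339 - 1549) = -1*36*100 + 1/(339 - 1549) = -36*100 + 1/(-1210) = -3600 - 1/1210 = -4356001/1210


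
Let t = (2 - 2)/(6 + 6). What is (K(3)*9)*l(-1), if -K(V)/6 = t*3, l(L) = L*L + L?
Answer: 0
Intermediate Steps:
t = 0 (t = 0/12 = 0*(1/12) = 0)
l(L) = L + L² (l(L) = L² + L = L + L²)
K(V) = 0 (K(V) = -0*3 = -6*0 = 0)
(K(3)*9)*l(-1) = (0*9)*(-(1 - 1)) = 0*(-1*0) = 0*0 = 0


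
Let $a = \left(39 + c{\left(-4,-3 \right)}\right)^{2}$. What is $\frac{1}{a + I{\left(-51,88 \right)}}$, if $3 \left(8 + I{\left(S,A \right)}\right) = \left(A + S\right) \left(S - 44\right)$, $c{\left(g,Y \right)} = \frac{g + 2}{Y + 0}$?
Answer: $\frac{9}{3544} \approx 0.0025395$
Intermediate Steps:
$c{\left(g,Y \right)} = \frac{2 + g}{Y}$
$I{\left(S,A \right)} = -8 + \frac{\left(-44 + S\right) \left(A + S\right)}{3}$ ($I{\left(S,A \right)} = -8 + \frac{\left(A + S\right) \left(S - 44\right)}{3} = -8 + \frac{\left(A + S\right) \left(-44 + S\right)}{3} = -8 + \frac{\left(-44 + S\right) \left(A + S\right)}{3}$)
$a = \frac{14161}{9}$ ($a = \left(39 + \frac{2 - 4}{-3}\right)^{2} = \left(39 - - \frac{2}{3}\right)^{2} = \left(39 + \frac{2}{3}\right)^{2} = \left(\frac{119}{3}\right)^{2} = \frac{14161}{9} \approx 1573.4$)
$\frac{1}{a + I{\left(-51,88 \right)}} = \frac{1}{\frac{14161}{9} - \left(\frac{1652}{3} - 867 + 1496\right)} = \frac{1}{\frac{14161}{9} - \frac{3539}{3}} = \frac{1}{\frac{3544}{9}} = \frac{9}{3544}$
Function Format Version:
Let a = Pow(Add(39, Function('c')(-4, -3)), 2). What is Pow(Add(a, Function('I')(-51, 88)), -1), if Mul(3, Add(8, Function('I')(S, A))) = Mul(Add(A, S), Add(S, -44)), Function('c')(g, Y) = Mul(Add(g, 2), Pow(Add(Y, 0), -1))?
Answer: Rational(9, 3544) ≈ 0.0025395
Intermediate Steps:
Function('c')(g, Y) = Mul(Pow(Y, -1), Add(2, g)) (Function('c')(g, Y) = Mul(Add(2, g), Pow(Y, -1)) = Mul(Pow(Y, -1), Add(2, g)))
Function('I')(S, A) = Add(-8, Mul(Rational(1, 3), Add(-44, S), Add(A, S))) (Function('I')(S, A) = Add(-8, Mul(Rational(1, 3), Mul(Add(A, S), Add(S, -44)))) = Add(-8, Mul(Rational(1, 3), Mul(Add(A, S), Add(-44, S)))) = Add(-8, Mul(Rational(1, 3), Mul(Add(-44, S), Add(A, S)))) = Add(-8, Mul(Rational(1, 3), Add(-44, S), Add(A, S))))
a = Rational(14161, 9) (a = Pow(Add(39, Mul(Pow(-3, -1), Add(2, -4))), 2) = Pow(Add(39, Mul(Rational(-1, 3), -2)), 2) = Pow(Add(39, Rational(2, 3)), 2) = Pow(Rational(119, 3), 2) = Rational(14161, 9) ≈ 1573.4)
Pow(Add(a, Function('I')(-51, 88)), -1) = Pow(Add(Rational(14161, 9), Add(-8, Mul(Rational(-44, 3), 88), Mul(Rational(-44, 3), -51), Mul(Rational(1, 3), Pow(-51, 2)), Mul(Rational(1, 3), 88, -51))), -1) = Pow(Add(Rational(14161, 9), Add(-8, Rational(-3872, 3), 748, Mul(Rational(1, 3), 2601), -1496)), -1) = Pow(Add(Rational(14161, 9), Add(-8, Rational(-3872, 3), 748, 867, -1496)), -1) = Pow(Add(Rational(14161, 9), Rational(-3539, 3)), -1) = Pow(Rational(3544, 9), -1) = Rational(9, 3544)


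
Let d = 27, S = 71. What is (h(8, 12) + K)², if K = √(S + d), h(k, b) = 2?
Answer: 102 + 28*√2 ≈ 141.60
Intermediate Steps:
K = 7*√2 (K = √(71 + 27) = √98 = 7*√2 ≈ 9.8995)
(h(8, 12) + K)² = (2 + 7*√2)²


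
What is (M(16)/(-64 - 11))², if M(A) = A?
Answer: 256/5625 ≈ 0.045511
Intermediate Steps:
(M(16)/(-64 - 11))² = (16/(-64 - 11))² = (16/(-75))² = (16*(-1/75))² = (-16/75)² = 256/5625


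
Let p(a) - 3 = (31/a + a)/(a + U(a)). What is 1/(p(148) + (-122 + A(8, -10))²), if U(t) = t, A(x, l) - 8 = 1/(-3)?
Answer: 394272/5155347623 ≈ 7.6478e-5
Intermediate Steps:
A(x, l) = 23/3 (A(x, l) = 8 + 1/(-3) = 8 - ⅓ = 23/3)
p(a) = 3 + (a + 31/a)/(2*a) (p(a) = 3 + (31/a + a)/(a + a) = 3 + (a + 31/a)/((2*a)) = 3 + (a + 31/a)*(1/(2*a)) = 3 + (a + 31/a)/(2*a))
1/(p(148) + (-122 + A(8, -10))²) = 1/((7/2 + (31/2)/148²) + (-122 + 23/3)²) = 1/((7/2 + (31/2)*(1/21904)) + (-343/3)²) = 1/((7/2 + 31/43808) + 117649/9) = 1/(153359/43808 + 117649/9) = 1/(5155347623/394272) = 394272/5155347623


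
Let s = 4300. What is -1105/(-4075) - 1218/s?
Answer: -4237/350450 ≈ -0.012090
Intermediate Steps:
-1105/(-4075) - 1218/s = -1105/(-4075) - 1218/4300 = -1105*(-1/4075) - 1218*1/4300 = 221/815 - 609/2150 = -4237/350450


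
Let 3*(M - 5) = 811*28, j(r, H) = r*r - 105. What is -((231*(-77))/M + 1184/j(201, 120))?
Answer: 265416353/114455751 ≈ 2.3189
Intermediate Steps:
j(r, H) = -105 + r² (j(r, H) = r² - 105 = -105 + r²)
M = 22723/3 (M = 5 + (811*28)/3 = 5 + (⅓)*22708 = 5 + 22708/3 = 22723/3 ≈ 7574.3)
-((231*(-77))/M + 1184/j(201, 120)) = -((231*(-77))/(22723/3) + 1184/(-105 + 201²)) = -(-17787*3/22723 + 1184/(-105 + 40401)) = -(-53361/22723 + 1184/40296) = -(-53361/22723 + 1184*(1/40296)) = -(-53361/22723 + 148/5037) = -1*(-265416353/114455751) = 265416353/114455751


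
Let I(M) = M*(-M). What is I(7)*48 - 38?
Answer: -2390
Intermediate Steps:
I(M) = -M²
I(7)*48 - 38 = -1*7²*48 - 38 = -1*49*48 - 38 = -49*48 - 38 = -2352 - 38 = -2390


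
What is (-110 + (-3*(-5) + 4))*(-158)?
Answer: 14378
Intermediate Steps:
(-110 + (-3*(-5) + 4))*(-158) = (-110 + (15 + 4))*(-158) = (-110 + 19)*(-158) = -91*(-158) = 14378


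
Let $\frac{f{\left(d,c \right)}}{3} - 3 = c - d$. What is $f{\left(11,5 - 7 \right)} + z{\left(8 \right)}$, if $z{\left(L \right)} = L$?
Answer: $-22$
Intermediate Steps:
$f{\left(d,c \right)} = 9 - 3 d + 3 c$ ($f{\left(d,c \right)} = 9 + 3 \left(c - d\right) = 9 + \left(- 3 d + 3 c\right) = 9 - 3 d + 3 c$)
$f{\left(11,5 - 7 \right)} + z{\left(8 \right)} = \left(9 - 33 + 3 \left(5 - 7\right)\right) + 8 = \left(9 - 33 + 3 \left(-2\right)\right) + 8 = \left(9 - 33 - 6\right) + 8 = -30 + 8 = -22$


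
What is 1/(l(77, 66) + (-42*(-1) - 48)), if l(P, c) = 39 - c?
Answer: -1/33 ≈ -0.030303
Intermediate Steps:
1/(l(77, 66) + (-42*(-1) - 48)) = 1/((39 - 1*66) + (-42*(-1) - 48)) = 1/((39 - 66) + (42 - 48)) = 1/(-27 - 6) = 1/(-33) = -1/33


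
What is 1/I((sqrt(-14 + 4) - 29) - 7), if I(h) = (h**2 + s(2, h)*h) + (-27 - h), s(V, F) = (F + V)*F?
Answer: -I/(3661*sqrt(10) + 41709*I) ≈ -2.2261e-5 - 6.1788e-6*I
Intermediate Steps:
s(V, F) = F*(F + V)
I(h) = -27 + h**2 - h + h**2*(2 + h) (I(h) = (h**2 + (h*(h + 2))*h) + (-27 - h) = (h**2 + (h*(2 + h))*h) + (-27 - h) = (h**2 + h**2*(2 + h)) + (-27 - h) = -27 + h**2 - h + h**2*(2 + h))
1/I((sqrt(-14 + 4) - 29) - 7) = 1/(-27 + ((sqrt(-14 + 4) - 29) - 7)**3 - ((sqrt(-14 + 4) - 29) - 7) + 3*((sqrt(-14 + 4) - 29) - 7)**2) = 1/(-27 + ((sqrt(-10) - 29) - 7)**3 - ((sqrt(-10) - 29) - 7) + 3*((sqrt(-10) - 29) - 7)**2) = 1/(-27 + ((I*sqrt(10) - 29) - 7)**3 - ((I*sqrt(10) - 29) - 7) + 3*((I*sqrt(10) - 29) - 7)**2) = 1/(-27 + ((-29 + I*sqrt(10)) - 7)**3 - ((-29 + I*sqrt(10)) - 7) + 3*((-29 + I*sqrt(10)) - 7)**2) = 1/(-27 + (-36 + I*sqrt(10))**3 - (-36 + I*sqrt(10)) + 3*(-36 + I*sqrt(10))**2) = 1/(-27 + (-36 + I*sqrt(10))**3 + (36 - I*sqrt(10)) + 3*(-36 + I*sqrt(10))**2) = 1/(9 + (-36 + I*sqrt(10))**3 + 3*(-36 + I*sqrt(10))**2 - I*sqrt(10))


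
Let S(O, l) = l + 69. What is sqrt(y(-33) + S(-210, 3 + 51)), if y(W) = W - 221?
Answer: I*sqrt(131) ≈ 11.446*I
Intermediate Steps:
y(W) = -221 + W
S(O, l) = 69 + l
sqrt(y(-33) + S(-210, 3 + 51)) = sqrt((-221 - 33) + (69 + (3 + 51))) = sqrt(-254 + (69 + 54)) = sqrt(-254 + 123) = sqrt(-131) = I*sqrt(131)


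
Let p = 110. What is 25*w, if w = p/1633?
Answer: 2750/1633 ≈ 1.6840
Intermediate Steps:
w = 110/1633 ≈ 0.067361
25*w = 25*(110/1633) = 2750/1633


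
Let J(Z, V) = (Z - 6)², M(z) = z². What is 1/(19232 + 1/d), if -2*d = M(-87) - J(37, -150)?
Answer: 3304/63542527 ≈ 5.1997e-5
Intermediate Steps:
J(Z, V) = (-6 + Z)²
d = -3304 (d = -((-87)² - (-6 + 37)²)/2 = -(7569 - 1*31²)/2 = -(7569 - 1*961)/2 = -(7569 - 961)/2 = -½*6608 = -3304)
1/(19232 + 1/d) = 1/(19232 + 1/(-3304)) = 1/(19232 - 1/3304) = 1/(63542527/3304) = 3304/63542527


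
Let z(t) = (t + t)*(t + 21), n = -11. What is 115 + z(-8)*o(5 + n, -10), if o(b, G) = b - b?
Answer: 115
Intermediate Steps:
o(b, G) = 0
z(t) = 2*t*(21 + t) (z(t) = (2*t)*(21 + t) = 2*t*(21 + t))
115 + z(-8)*o(5 + n, -10) = 115 + (2*(-8)*(21 - 8))*0 = 115 + (2*(-8)*13)*0 = 115 - 208*0 = 115 + 0 = 115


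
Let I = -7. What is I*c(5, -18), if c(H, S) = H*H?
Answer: -175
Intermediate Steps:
c(H, S) = H**2
I*c(5, -18) = -7*5**2 = -7*25 = -175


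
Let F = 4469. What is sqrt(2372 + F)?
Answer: sqrt(6841) ≈ 82.710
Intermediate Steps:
sqrt(2372 + F) = sqrt(2372 + 4469) = sqrt(6841)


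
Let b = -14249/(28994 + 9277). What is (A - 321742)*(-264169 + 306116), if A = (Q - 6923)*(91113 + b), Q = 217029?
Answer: 30731265424349373214/38271 ≈ 8.0299e+14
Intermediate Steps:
b = -14249/38271 ≈ -0.37232
A = 732633607505644/38271 (A = (217029 - 6923)*(91113 - 14249/38271) = 210106*(3486971374/38271) = 732633607505644/38271 ≈ 1.9143e+10)
(A - 321742)*(-264169 + 306116) = (732633607505644/38271 - 321742)*(-264169 + 306116) = (732621294117562/38271)*41947 = 30731265424349373214/38271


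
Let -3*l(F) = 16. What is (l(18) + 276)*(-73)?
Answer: -59276/3 ≈ -19759.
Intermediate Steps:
l(F) = -16/3 (l(F) = -⅓*16 = -16/3)
(l(18) + 276)*(-73) = (-16/3 + 276)*(-73) = (812/3)*(-73) = -59276/3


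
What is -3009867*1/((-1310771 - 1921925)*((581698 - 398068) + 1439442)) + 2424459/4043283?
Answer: 1413433569539085641/2357188327806143744 ≈ 0.59963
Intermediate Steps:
-3009867*1/((-1310771 - 1921925)*((581698 - 398068) + 1439442)) + 2424459/4043283 = -3009867*(-1/(3232696*(183630 + 1439442))) + 2424459*(1/4043283) = -3009867/(1623072*(-3232696)) + 808153/1347761 = -3009867/(-5246898362112) + 808153/1347761 = -3009867*(-1/5246898362112) + 808153/1347761 = 1003289/1748966120704 + 808153/1347761 = 1413433569539085641/2357188327806143744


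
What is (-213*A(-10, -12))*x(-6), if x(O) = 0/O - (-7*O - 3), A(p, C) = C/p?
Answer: 49842/5 ≈ 9968.4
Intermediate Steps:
x(O) = 3 + 7*O (x(O) = 0 - (-3 - 7*O) = 0 + (3 + 7*O) = 3 + 7*O)
(-213*A(-10, -12))*x(-6) = (-(-2556)/(-10))*(3 + 7*(-6)) = (-(-2556)*(-1)/10)*(3 - 42) = -213*6/5*(-39) = -1278/5*(-39) = 49842/5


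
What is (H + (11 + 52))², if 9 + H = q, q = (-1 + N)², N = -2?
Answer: 3969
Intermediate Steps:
q = 9 (q = (-1 - 2)² = (-3)² = 9)
H = 0 (H = -9 + 9 = 0)
(H + (11 + 52))² = (0 + (11 + 52))² = (0 + 63)² = 63² = 3969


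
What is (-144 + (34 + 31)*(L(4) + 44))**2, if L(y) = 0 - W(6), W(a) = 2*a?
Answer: 3748096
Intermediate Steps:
L(y) = -12 (L(y) = 0 - 2*6 = 0 - 1*12 = 0 - 12 = -12)
(-144 + (34 + 31)*(L(4) + 44))**2 = (-144 + (34 + 31)*(-12 + 44))**2 = (-144 + 65*32)**2 = (-144 + 2080)**2 = 1936**2 = 3748096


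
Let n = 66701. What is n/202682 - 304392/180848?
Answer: -1551001153/1145457323 ≈ -1.3540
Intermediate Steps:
n/202682 - 304392/180848 = 66701/202682 - 304392/180848 = 66701*(1/202682) - 304392*1/180848 = 66701/202682 - 38049/22606 = -1551001153/1145457323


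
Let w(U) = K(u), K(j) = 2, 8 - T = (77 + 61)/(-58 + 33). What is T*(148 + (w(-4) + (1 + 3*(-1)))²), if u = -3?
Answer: 50024/25 ≈ 2001.0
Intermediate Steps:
T = 338/25 (T = 8 - (77 + 61)/(-58 + 33) = 8 - 138/(-25) = 8 - 138*(-1)/25 = 8 - 1*(-138/25) = 8 + 138/25 = 338/25 ≈ 13.520)
w(U) = 2
T*(148 + (w(-4) + (1 + 3*(-1)))²) = 338*(148 + (2 + (1 + 3*(-1)))²)/25 = 338*(148 + (2 + (1 - 3))²)/25 = 338*(148 + (2 - 2)²)/25 = 338*(148 + 0²)/25 = 338*(148 + 0)/25 = (338/25)*148 = 50024/25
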